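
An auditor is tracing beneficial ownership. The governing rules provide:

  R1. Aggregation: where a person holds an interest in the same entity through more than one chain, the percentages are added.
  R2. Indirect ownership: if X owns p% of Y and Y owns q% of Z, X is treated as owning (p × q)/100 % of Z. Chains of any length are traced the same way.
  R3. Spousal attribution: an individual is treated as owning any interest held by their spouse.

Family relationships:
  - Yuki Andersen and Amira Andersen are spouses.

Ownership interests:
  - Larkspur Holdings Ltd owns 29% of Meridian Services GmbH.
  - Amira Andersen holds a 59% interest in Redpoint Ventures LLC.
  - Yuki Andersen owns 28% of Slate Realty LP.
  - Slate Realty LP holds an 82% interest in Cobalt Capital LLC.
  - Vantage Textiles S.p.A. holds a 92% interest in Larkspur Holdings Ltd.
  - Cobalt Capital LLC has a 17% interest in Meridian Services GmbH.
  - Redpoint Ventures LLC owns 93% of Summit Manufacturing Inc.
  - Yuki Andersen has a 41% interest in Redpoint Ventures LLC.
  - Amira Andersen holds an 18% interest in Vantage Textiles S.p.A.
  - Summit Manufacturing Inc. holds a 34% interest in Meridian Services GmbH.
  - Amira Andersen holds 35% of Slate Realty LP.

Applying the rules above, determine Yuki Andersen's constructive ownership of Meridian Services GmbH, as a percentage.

45.2046%

By spousal attribution (R3), Yuki Andersen is treated as also owning Amira Andersen's interest in Redpoint Ventures LLC, giving 41% + 59% = 100%.
By spousal attribution (R3), Yuki Andersen is treated as also owning Amira Andersen's interest in Slate Realty LP, giving 28% + 35% = 63%.
By spousal attribution (R3), Yuki Andersen is treated as owning Amira Andersen's 18% interest in Vantage Textiles S.p.A.
Chain via Redpoint Ventures LLC → Summit Manufacturing Inc. (R2): 100% × 93% × 34% = 31.62% of Meridian Services GmbH.
Chain via Slate Realty LP → Cobalt Capital LLC (R2): 63% × 82% × 17% = 8.7822% of Meridian Services GmbH.
Chain via Vantage Textiles S.p.A. → Larkspur Holdings Ltd (R2): 18% × 92% × 29% = 4.8024% of Meridian Services GmbH.
Aggregating (R1): 31.62% + 8.7822% + 4.8024% = 45.2046%.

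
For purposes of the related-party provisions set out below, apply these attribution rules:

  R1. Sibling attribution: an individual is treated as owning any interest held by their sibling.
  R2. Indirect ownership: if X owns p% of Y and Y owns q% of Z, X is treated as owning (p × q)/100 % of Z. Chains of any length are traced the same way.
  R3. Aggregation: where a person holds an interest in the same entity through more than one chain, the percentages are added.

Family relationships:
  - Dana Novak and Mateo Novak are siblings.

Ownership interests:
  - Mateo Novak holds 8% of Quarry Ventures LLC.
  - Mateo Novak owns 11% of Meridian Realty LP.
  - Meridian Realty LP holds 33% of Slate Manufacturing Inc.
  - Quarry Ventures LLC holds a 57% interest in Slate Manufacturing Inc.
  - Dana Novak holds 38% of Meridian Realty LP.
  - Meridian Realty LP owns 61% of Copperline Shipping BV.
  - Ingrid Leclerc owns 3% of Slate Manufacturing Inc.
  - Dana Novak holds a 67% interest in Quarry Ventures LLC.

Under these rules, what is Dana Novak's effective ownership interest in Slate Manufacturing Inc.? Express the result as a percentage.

By sibling attribution (R1), Dana Novak is treated as also owning Mateo Novak's interest in Meridian Realty LP, giving 38% + 11% = 49%.
By sibling attribution (R1), Dana Novak is treated as also owning Mateo Novak's interest in Quarry Ventures LLC, giving 67% + 8% = 75%.
Chain via Meridian Realty LP (R2): 49% × 33% = 16.17% of Slate Manufacturing Inc.
Chain via Quarry Ventures LLC (R2): 75% × 57% = 42.75% of Slate Manufacturing Inc.
Aggregating (R3): 16.17% + 42.75% = 58.92%.

58.92%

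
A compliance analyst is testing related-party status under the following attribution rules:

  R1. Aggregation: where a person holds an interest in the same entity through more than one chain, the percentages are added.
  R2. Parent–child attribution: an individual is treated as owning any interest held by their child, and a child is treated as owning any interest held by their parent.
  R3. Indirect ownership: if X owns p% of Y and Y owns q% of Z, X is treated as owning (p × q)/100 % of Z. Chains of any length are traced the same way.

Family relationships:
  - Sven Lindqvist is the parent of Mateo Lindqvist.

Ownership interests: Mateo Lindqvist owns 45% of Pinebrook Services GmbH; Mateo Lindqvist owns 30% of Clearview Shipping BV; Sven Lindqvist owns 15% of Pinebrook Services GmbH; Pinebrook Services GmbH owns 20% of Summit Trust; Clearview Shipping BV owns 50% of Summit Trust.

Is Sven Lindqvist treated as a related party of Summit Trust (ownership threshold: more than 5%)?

By parent–child attribution (R2), Sven Lindqvist is treated as also owning Mateo Lindqvist's interest in Pinebrook Services GmbH, giving 15% + 45% = 60%.
By parent–child attribution (R2), Sven Lindqvist is treated as owning Mateo Lindqvist's 30% interest in Clearview Shipping BV.
Chain via Pinebrook Services GmbH (R3): 60% × 20% = 12% of Summit Trust.
Chain via Clearview Shipping BV (R3): 30% × 50% = 15% of Summit Trust.
Aggregating (R1): 12% + 15% = 27%.
27% exceeds the 5% threshold, so Sven is a related party to Summit Trust.

Yes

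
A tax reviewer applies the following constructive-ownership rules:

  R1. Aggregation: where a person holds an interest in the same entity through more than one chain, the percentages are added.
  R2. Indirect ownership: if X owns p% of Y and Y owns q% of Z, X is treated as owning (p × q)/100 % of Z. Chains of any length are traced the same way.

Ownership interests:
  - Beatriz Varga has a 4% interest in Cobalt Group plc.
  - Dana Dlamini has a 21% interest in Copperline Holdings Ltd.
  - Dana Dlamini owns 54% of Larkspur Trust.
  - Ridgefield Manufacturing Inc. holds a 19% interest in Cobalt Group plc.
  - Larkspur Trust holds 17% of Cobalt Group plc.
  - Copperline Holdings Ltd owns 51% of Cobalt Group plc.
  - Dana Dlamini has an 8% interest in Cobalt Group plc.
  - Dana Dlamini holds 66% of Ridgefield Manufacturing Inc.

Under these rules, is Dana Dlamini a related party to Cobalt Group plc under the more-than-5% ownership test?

Yes

Chain via Ridgefield Manufacturing Inc. (R2): 66% × 19% = 12.54% of Cobalt Group plc.
Chain via Copperline Holdings Ltd (R2): 21% × 51% = 10.71% of Cobalt Group plc.
Chain via Larkspur Trust (R2): 54% × 17% = 9.18% of Cobalt Group plc.
Direct interest in Cobalt Group plc: 8%.
Aggregating (R1): 12.54% + 10.71% + 9.18% + 8% = 40.43%.
40.43% exceeds the 5% threshold, so Dana is a related party to Cobalt Group plc.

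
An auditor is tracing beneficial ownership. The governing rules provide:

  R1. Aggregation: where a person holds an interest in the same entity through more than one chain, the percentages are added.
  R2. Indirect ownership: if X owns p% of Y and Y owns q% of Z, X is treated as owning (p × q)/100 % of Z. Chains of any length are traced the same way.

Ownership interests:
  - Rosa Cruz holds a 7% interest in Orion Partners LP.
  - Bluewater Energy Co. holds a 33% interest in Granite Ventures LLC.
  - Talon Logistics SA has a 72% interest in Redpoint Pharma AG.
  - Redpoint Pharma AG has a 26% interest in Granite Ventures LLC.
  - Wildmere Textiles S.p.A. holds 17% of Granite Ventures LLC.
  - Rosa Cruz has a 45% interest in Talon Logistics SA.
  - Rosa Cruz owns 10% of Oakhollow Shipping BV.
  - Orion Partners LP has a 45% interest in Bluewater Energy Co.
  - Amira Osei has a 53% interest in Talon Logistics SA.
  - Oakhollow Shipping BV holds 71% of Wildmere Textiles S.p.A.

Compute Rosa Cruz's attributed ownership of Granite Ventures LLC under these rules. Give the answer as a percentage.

10.6705%

Chain via Oakhollow Shipping BV → Wildmere Textiles S.p.A. (R2): 10% × 71% × 17% = 1.207% of Granite Ventures LLC.
Chain via Talon Logistics SA → Redpoint Pharma AG (R2): 45% × 72% × 26% = 8.424% of Granite Ventures LLC.
Chain via Orion Partners LP → Bluewater Energy Co. (R2): 7% × 45% × 33% = 1.0395% of Granite Ventures LLC.
Aggregating (R1): 1.207% + 8.424% + 1.0395% = 10.6705%.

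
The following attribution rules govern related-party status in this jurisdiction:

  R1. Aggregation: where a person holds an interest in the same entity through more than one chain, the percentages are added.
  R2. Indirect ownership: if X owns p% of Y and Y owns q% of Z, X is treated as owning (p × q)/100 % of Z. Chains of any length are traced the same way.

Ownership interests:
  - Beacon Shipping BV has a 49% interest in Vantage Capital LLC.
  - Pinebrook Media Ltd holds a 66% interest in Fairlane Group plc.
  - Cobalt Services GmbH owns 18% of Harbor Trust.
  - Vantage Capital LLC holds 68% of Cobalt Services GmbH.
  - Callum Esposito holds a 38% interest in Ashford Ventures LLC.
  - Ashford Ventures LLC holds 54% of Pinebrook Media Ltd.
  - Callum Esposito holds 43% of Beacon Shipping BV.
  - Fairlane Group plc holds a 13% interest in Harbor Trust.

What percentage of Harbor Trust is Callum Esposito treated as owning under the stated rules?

4.339584%

Chain via Ashford Ventures LLC → Pinebrook Media Ltd → Fairlane Group plc (R2): 38% × 54% × 66% × 13% = 1.760616% of Harbor Trust.
Chain via Beacon Shipping BV → Vantage Capital LLC → Cobalt Services GmbH (R2): 43% × 49% × 68% × 18% = 2.578968% of Harbor Trust.
Aggregating (R1): 1.760616% + 2.578968% = 4.339584%.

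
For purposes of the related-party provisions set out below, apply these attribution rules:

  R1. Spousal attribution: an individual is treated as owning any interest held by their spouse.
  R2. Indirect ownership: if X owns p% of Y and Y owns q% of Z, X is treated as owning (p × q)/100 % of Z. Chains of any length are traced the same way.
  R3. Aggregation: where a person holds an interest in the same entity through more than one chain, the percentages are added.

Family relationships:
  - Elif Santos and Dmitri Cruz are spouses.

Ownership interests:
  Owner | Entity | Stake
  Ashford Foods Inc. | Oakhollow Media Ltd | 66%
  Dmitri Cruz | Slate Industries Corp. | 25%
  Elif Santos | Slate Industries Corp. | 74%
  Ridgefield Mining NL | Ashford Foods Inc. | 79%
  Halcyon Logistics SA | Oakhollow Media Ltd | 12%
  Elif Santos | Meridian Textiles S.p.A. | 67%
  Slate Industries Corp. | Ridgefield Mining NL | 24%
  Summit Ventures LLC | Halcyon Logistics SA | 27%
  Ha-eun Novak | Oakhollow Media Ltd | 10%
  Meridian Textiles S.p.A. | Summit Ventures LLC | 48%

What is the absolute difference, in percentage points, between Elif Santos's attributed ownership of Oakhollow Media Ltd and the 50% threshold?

36.569552

By spousal attribution (R1), Elif Santos is treated as also owning Dmitri Cruz's interest in Slate Industries Corp, giving 74% + 25% = 99%.
Chain via Meridian Textiles S.p.A. → Summit Ventures LLC → Halcyon Logistics SA (R2): 67% × 48% × 27% × 12% = 1.041984% of Oakhollow Media Ltd.
Chain via Slate Industries Corp. → Ridgefield Mining NL → Ashford Foods Inc. (R2): 99% × 24% × 79% × 66% = 12.388464% of Oakhollow Media Ltd.
Aggregating (R3): 1.041984% + 12.388464% = 13.430448%.
13.430448% falls short of the 50% threshold by 36.569552 percentage points.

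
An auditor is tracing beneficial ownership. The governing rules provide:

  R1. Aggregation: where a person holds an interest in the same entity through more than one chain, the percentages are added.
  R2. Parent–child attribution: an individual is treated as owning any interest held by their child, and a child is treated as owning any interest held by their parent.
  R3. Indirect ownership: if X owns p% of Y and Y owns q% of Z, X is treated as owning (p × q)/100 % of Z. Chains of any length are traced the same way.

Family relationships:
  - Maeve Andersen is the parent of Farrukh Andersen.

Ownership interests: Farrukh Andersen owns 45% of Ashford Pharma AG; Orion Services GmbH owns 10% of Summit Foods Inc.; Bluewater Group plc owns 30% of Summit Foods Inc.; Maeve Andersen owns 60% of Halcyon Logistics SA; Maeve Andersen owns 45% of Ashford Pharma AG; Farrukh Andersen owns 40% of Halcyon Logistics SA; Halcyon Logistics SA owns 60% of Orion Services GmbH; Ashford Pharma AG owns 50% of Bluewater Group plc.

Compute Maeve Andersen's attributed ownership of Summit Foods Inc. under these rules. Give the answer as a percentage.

19.5%

By parent–child attribution (R2), Maeve Andersen is treated as also owning Farrukh Andersen's interest in Ashford Pharma AG, giving 45% + 45% = 90%.
By parent–child attribution (R2), Maeve Andersen is treated as also owning Farrukh Andersen's interest in Halcyon Logistics SA, giving 60% + 40% = 100%.
Chain via Ashford Pharma AG → Bluewater Group plc (R3): 90% × 50% × 30% = 13.5% of Summit Foods Inc.
Chain via Halcyon Logistics SA → Orion Services GmbH (R3): 100% × 60% × 10% = 6% of Summit Foods Inc.
Aggregating (R1): 13.5% + 6% = 19.5%.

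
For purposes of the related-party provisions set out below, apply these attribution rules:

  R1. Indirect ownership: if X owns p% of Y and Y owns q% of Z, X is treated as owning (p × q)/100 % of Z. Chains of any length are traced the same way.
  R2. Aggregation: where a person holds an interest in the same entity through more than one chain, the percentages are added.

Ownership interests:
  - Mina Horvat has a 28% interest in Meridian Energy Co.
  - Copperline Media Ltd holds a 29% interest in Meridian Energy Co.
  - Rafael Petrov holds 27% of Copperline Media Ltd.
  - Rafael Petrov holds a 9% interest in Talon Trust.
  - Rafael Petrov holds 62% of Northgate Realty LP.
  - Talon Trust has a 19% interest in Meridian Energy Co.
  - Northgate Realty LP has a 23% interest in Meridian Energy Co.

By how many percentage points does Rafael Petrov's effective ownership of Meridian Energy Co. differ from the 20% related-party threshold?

3.8

Chain via Copperline Media Ltd (R1): 27% × 29% = 7.83% of Meridian Energy Co.
Chain via Northgate Realty LP (R1): 62% × 23% = 14.26% of Meridian Energy Co.
Chain via Talon Trust (R1): 9% × 19% = 1.71% of Meridian Energy Co.
Aggregating (R2): 7.83% + 14.26% + 1.71% = 23.8%.
23.8% exceeds the 20% threshold by 3.8 percentage points.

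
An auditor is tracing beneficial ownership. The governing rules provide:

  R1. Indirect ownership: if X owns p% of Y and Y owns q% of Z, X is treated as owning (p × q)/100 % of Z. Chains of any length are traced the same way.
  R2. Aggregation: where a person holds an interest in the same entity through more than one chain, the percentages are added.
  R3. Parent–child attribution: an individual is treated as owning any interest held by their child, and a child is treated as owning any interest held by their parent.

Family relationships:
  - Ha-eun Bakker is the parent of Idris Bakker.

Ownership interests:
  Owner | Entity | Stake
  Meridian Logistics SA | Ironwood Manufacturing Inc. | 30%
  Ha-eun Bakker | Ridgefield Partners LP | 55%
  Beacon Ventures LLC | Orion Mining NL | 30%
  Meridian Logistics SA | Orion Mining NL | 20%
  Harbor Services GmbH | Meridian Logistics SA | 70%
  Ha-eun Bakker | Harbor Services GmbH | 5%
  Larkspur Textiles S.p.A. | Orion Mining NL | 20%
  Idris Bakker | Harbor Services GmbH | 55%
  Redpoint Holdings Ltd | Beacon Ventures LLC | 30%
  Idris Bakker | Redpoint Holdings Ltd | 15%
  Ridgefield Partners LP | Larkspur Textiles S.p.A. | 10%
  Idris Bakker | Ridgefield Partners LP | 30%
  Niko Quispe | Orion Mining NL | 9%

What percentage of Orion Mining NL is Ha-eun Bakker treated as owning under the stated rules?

By parent–child attribution (R3), Ha-eun Bakker is treated as also owning Idris Bakker's interest in Ridgefield Partners LP, giving 55% + 30% = 85%.
By parent–child attribution (R3), Ha-eun Bakker is treated as also owning Idris Bakker's interest in Harbor Services GmbH, giving 5% + 55% = 60%.
By parent–child attribution (R3), Ha-eun Bakker is treated as owning Idris Bakker's 15% interest in Redpoint Holdings Ltd.
Chain via Ridgefield Partners LP → Larkspur Textiles S.p.A. (R1): 85% × 10% × 20% = 1.7% of Orion Mining NL.
Chain via Harbor Services GmbH → Meridian Logistics SA (R1): 60% × 70% × 20% = 8.4% of Orion Mining NL.
Chain via Redpoint Holdings Ltd → Beacon Ventures LLC (R1): 15% × 30% × 30% = 1.35% of Orion Mining NL.
Aggregating (R2): 1.7% + 8.4% + 1.35% = 11.45%.

11.45%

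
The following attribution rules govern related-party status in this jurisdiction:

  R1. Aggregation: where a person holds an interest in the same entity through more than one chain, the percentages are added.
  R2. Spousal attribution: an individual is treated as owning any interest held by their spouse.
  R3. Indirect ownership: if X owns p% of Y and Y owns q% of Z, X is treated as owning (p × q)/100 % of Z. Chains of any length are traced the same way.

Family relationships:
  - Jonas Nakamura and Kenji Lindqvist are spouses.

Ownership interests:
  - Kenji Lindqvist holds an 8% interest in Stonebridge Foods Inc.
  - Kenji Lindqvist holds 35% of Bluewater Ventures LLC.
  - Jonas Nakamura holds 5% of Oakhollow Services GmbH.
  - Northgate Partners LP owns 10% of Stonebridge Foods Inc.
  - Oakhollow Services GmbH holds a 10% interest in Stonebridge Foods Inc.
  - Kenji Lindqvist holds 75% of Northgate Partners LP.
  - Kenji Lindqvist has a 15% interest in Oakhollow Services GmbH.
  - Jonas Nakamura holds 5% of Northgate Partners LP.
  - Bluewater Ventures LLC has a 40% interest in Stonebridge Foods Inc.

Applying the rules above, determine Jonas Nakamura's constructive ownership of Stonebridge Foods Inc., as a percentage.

32%

By spousal attribution (R2), Jonas Nakamura is treated as also owning Kenji Lindqvist's interest in Northgate Partners LP, giving 5% + 75% = 80%.
By spousal attribution (R2), Jonas Nakamura is treated as also owning Kenji Lindqvist's interest in Oakhollow Services GmbH, giving 5% + 15% = 20%.
By spousal attribution (R2), Jonas Nakamura is treated as owning Kenji Lindqvist's 35% interest in Bluewater Ventures LLC.
By spousal attribution (R2), Jonas Nakamura is treated as owning Kenji Lindqvist's 8% interest in Stonebridge Foods Inc.
Chain via Northgate Partners LP (R3): 80% × 10% = 8% of Stonebridge Foods Inc.
Chain via Oakhollow Services GmbH (R3): 20% × 10% = 2% of Stonebridge Foods Inc.
Chain via Bluewater Ventures LLC (R3): 35% × 40% = 14% of Stonebridge Foods Inc.
Direct interest in Stonebridge Foods Inc: 8%.
Aggregating (R1): 8% + 2% + 14% + 8% = 32%.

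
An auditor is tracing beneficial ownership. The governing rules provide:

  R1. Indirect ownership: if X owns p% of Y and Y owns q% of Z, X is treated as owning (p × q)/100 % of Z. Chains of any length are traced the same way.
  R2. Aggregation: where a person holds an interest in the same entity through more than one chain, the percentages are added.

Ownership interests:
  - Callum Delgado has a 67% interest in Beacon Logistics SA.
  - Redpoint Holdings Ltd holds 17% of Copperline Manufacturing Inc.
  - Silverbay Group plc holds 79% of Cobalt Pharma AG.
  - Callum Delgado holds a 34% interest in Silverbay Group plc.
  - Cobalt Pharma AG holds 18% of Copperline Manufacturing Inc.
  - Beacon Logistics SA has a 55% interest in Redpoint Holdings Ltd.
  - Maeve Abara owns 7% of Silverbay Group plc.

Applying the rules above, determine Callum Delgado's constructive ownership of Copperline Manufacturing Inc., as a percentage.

11.0993%

Chain via Silverbay Group plc → Cobalt Pharma AG (R1): 34% × 79% × 18% = 4.8348% of Copperline Manufacturing Inc.
Chain via Beacon Logistics SA → Redpoint Holdings Ltd (R1): 67% × 55% × 17% = 6.2645% of Copperline Manufacturing Inc.
Aggregating (R2): 4.8348% + 6.2645% = 11.0993%.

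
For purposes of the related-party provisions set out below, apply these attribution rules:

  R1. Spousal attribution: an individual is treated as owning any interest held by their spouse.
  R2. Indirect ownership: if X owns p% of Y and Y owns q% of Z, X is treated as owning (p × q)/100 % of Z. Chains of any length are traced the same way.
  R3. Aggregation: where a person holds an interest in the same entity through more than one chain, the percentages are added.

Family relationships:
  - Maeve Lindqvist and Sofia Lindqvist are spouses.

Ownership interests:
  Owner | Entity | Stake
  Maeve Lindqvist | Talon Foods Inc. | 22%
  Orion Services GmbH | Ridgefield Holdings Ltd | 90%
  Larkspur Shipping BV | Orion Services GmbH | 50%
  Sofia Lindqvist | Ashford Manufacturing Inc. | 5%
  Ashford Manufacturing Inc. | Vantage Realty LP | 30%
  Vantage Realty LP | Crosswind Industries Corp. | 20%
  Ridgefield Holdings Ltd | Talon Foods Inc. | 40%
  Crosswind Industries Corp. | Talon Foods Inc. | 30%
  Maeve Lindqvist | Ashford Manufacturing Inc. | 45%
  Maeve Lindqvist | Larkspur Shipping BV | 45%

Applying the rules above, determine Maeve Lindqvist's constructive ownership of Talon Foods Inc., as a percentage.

By spousal attribution (R1), Maeve Lindqvist is treated as also owning Sofia Lindqvist's interest in Ashford Manufacturing Inc, giving 45% + 5% = 50%.
Chain via Ashford Manufacturing Inc. → Vantage Realty LP → Crosswind Industries Corp. (R2): 50% × 30% × 20% × 30% = 0.9% of Talon Foods Inc.
Chain via Larkspur Shipping BV → Orion Services GmbH → Ridgefield Holdings Ltd (R2): 45% × 50% × 90% × 40% = 8.1% of Talon Foods Inc.
Direct interest in Talon Foods Inc: 22%.
Aggregating (R3): 0.9% + 8.1% + 22% = 31%.

31%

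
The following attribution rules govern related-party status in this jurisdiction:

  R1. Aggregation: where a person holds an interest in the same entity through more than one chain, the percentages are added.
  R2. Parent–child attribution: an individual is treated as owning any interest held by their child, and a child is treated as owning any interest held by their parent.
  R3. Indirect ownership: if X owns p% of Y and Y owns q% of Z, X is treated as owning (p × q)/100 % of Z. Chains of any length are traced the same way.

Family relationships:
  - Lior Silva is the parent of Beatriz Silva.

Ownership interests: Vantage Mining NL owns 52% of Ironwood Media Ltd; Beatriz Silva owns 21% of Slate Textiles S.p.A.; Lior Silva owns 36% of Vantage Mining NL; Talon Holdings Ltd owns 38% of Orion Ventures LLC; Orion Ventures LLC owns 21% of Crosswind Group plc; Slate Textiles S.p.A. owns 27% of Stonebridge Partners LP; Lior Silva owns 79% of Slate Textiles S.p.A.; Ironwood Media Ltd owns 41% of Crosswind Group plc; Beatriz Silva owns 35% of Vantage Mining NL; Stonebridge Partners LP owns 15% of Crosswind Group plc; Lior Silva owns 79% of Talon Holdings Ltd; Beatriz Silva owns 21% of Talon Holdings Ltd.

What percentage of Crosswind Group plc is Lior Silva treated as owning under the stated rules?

27.1672%

By parent–child attribution (R2), Lior Silva is treated as also owning Beatriz Silva's interest in Talon Holdings Ltd, giving 79% + 21% = 100%.
By parent–child attribution (R2), Lior Silva is treated as also owning Beatriz Silva's interest in Slate Textiles S.p.A, giving 79% + 21% = 100%.
By parent–child attribution (R2), Lior Silva is treated as also owning Beatriz Silva's interest in Vantage Mining NL, giving 36% + 35% = 71%.
Chain via Talon Holdings Ltd → Orion Ventures LLC (R3): 100% × 38% × 21% = 7.98% of Crosswind Group plc.
Chain via Slate Textiles S.p.A. → Stonebridge Partners LP (R3): 100% × 27% × 15% = 4.05% of Crosswind Group plc.
Chain via Vantage Mining NL → Ironwood Media Ltd (R3): 71% × 52% × 41% = 15.1372% of Crosswind Group plc.
Aggregating (R1): 7.98% + 4.05% + 15.1372% = 27.1672%.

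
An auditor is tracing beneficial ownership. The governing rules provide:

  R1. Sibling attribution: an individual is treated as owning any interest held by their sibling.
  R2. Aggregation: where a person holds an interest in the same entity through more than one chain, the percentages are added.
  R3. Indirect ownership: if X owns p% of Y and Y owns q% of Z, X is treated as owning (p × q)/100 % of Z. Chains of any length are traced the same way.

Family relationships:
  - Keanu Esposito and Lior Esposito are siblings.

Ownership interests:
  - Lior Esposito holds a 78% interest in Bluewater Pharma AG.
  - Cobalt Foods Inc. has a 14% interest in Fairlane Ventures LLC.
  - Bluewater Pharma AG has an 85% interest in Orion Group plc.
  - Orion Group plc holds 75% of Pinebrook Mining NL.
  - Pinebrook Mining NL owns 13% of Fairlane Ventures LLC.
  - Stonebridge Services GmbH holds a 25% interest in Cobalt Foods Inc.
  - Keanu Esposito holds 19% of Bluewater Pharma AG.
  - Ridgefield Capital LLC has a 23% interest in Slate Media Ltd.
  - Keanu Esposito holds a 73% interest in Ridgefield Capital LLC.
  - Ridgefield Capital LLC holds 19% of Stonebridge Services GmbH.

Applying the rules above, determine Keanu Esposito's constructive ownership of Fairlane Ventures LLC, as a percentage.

8.524325%

By sibling attribution (R1), Keanu Esposito is treated as also owning Lior Esposito's interest in Bluewater Pharma AG, giving 19% + 78% = 97%.
Chain via Bluewater Pharma AG → Orion Group plc → Pinebrook Mining NL (R3): 97% × 85% × 75% × 13% = 8.038875% of Fairlane Ventures LLC.
Chain via Ridgefield Capital LLC → Stonebridge Services GmbH → Cobalt Foods Inc. (R3): 73% × 19% × 25% × 14% = 0.48545% of Fairlane Ventures LLC.
Aggregating (R2): 8.038875% + 0.48545% = 8.524325%.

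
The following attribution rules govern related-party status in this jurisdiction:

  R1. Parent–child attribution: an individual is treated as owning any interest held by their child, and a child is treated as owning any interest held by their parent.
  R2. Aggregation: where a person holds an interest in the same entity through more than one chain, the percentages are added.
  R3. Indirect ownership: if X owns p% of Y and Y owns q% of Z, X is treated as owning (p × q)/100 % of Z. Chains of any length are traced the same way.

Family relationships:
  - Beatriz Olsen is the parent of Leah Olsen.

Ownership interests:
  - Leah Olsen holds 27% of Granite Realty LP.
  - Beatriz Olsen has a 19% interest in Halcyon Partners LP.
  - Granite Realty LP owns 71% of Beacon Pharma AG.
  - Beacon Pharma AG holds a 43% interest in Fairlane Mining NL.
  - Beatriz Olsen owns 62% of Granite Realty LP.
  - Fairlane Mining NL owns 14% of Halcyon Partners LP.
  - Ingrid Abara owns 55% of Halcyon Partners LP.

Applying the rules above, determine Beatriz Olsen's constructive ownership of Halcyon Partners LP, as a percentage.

22.804038%

By parent–child attribution (R1), Beatriz Olsen is treated as also owning Leah Olsen's interest in Granite Realty LP, giving 62% + 27% = 89%.
Chain via Granite Realty LP → Beacon Pharma AG → Fairlane Mining NL (R3): 89% × 71% × 43% × 14% = 3.804038% of Halcyon Partners LP.
Direct interest in Halcyon Partners LP: 19%.
Aggregating (R2): 3.804038% + 19% = 22.804038%.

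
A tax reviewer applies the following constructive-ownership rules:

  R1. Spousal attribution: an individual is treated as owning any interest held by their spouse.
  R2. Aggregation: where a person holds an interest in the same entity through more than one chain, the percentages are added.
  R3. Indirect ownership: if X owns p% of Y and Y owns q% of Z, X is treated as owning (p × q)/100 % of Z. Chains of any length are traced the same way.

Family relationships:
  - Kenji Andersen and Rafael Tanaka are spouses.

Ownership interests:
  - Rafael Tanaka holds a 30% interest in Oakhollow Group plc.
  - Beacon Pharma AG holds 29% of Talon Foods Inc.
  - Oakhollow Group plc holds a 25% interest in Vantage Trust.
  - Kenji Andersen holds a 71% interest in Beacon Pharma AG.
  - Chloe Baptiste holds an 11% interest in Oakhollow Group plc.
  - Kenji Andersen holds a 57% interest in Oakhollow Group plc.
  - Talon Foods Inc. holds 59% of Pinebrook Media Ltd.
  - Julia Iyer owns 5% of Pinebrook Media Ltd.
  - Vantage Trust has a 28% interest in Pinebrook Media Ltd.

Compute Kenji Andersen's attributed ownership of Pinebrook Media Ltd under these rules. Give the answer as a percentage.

18.2381%

By spousal attribution (R1), Kenji Andersen is treated as also owning Rafael Tanaka's interest in Oakhollow Group plc, giving 57% + 30% = 87%.
Chain via Beacon Pharma AG → Talon Foods Inc. (R3): 71% × 29% × 59% = 12.1481% of Pinebrook Media Ltd.
Chain via Oakhollow Group plc → Vantage Trust (R3): 87% × 25% × 28% = 6.09% of Pinebrook Media Ltd.
Aggregating (R2): 12.1481% + 6.09% = 18.2381%.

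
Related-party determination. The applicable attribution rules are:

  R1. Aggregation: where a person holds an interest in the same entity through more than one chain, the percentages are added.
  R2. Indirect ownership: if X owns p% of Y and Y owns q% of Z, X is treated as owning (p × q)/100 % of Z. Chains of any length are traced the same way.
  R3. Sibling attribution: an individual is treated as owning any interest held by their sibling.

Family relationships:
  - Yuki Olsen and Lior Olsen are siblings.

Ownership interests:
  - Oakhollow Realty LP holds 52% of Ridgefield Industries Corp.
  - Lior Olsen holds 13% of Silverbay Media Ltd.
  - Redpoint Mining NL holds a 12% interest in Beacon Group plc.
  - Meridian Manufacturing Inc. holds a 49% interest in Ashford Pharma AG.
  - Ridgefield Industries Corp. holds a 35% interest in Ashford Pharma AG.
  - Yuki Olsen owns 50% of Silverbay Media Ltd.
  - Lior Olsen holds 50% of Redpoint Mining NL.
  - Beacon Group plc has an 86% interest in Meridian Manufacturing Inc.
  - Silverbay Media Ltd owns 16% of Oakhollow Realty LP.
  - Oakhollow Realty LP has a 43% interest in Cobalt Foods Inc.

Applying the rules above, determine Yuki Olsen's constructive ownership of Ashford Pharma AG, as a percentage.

4.36296%

By sibling attribution (R3), Yuki Olsen is treated as also owning Lior Olsen's interest in Silverbay Media Ltd, giving 50% + 13% = 63%.
By sibling attribution (R3), Yuki Olsen is treated as owning Lior Olsen's 50% interest in Redpoint Mining NL.
Chain via Silverbay Media Ltd → Oakhollow Realty LP → Ridgefield Industries Corp. (R2): 63% × 16% × 52% × 35% = 1.83456% of Ashford Pharma AG.
Chain via Redpoint Mining NL → Beacon Group plc → Meridian Manufacturing Inc. (R2): 50% × 12% × 86% × 49% = 2.5284% of Ashford Pharma AG.
Aggregating (R1): 1.83456% + 2.5284% = 4.36296%.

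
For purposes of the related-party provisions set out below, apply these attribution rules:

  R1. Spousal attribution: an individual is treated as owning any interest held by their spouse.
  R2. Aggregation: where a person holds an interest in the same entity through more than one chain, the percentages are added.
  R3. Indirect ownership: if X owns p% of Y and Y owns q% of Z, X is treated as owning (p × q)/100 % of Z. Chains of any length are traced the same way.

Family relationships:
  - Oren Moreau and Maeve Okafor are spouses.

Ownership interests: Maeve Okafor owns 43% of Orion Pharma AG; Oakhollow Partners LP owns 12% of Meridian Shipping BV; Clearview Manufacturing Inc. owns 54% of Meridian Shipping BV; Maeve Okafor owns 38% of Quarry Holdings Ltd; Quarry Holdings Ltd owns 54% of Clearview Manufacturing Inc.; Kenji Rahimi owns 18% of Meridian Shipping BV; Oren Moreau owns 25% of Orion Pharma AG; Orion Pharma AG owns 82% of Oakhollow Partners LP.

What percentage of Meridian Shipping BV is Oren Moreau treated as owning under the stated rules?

By spousal attribution (R1), Oren Moreau is treated as also owning Maeve Okafor's interest in Orion Pharma AG, giving 25% + 43% = 68%.
By spousal attribution (R1), Oren Moreau is treated as owning Maeve Okafor's 38% interest in Quarry Holdings Ltd.
Chain via Orion Pharma AG → Oakhollow Partners LP (R3): 68% × 82% × 12% = 6.6912% of Meridian Shipping BV.
Chain via Quarry Holdings Ltd → Clearview Manufacturing Inc. (R3): 38% × 54% × 54% = 11.0808% of Meridian Shipping BV.
Aggregating (R2): 6.6912% + 11.0808% = 17.772%.

17.772%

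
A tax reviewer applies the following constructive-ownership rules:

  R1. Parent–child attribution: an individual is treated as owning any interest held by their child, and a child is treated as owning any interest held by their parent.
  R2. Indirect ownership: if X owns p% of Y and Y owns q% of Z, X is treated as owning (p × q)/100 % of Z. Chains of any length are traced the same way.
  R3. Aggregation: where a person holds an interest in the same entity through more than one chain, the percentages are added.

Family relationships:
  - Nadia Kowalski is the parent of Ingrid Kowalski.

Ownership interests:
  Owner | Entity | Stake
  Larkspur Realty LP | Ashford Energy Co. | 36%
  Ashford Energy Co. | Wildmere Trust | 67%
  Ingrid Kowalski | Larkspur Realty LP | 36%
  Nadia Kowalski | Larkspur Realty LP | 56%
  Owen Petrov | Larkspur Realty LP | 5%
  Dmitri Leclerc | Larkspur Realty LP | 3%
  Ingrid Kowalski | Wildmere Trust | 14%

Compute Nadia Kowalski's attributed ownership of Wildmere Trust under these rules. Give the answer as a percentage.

By parent–child attribution (R1), Nadia Kowalski is treated as also owning Ingrid Kowalski's interest in Larkspur Realty LP, giving 56% + 36% = 92%.
By parent–child attribution (R1), Nadia Kowalski is treated as owning Ingrid Kowalski's 14% interest in Wildmere Trust.
Chain via Larkspur Realty LP → Ashford Energy Co. (R2): 92% × 36% × 67% = 22.1904% of Wildmere Trust.
Direct interest in Wildmere Trust: 14%.
Aggregating (R3): 22.1904% + 14% = 36.1904%.

36.1904%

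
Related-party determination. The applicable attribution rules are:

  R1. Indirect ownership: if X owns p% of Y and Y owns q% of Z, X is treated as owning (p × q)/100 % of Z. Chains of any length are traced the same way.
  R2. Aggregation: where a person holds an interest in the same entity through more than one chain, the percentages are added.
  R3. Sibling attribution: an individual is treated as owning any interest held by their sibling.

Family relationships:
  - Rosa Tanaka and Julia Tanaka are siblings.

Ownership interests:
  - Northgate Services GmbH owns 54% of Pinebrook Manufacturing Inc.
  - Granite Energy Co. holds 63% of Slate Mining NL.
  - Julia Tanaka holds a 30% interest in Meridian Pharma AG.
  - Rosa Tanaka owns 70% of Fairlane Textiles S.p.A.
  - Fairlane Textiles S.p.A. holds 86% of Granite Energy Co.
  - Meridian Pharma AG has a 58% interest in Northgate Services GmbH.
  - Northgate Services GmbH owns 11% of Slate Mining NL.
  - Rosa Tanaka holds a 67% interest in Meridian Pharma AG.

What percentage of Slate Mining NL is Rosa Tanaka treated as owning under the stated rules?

44.1146%

By sibling attribution (R3), Rosa Tanaka is treated as also owning Julia Tanaka's interest in Meridian Pharma AG, giving 67% + 30% = 97%.
Chain via Meridian Pharma AG → Northgate Services GmbH (R1): 97% × 58% × 11% = 6.1886% of Slate Mining NL.
Chain via Fairlane Textiles S.p.A. → Granite Energy Co. (R1): 70% × 86% × 63% = 37.926% of Slate Mining NL.
Aggregating (R2): 6.1886% + 37.926% = 44.1146%.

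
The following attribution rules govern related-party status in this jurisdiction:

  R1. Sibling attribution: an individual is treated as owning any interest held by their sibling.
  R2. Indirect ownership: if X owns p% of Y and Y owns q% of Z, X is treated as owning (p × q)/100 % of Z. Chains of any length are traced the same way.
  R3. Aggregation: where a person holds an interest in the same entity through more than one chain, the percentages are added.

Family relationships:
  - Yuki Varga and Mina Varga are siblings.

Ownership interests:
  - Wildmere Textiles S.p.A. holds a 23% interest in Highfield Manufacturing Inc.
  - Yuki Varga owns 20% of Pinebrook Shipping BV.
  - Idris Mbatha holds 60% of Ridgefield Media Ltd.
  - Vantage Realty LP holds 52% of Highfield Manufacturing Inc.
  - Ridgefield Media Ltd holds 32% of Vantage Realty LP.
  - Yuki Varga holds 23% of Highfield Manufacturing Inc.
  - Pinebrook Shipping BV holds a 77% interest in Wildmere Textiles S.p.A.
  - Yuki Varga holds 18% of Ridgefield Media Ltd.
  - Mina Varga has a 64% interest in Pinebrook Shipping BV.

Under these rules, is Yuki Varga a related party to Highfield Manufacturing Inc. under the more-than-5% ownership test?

By sibling attribution (R1), Yuki Varga is treated as also owning Mina Varga's interest in Pinebrook Shipping BV, giving 20% + 64% = 84%.
Chain via Ridgefield Media Ltd → Vantage Realty LP (R2): 18% × 32% × 52% = 2.9952% of Highfield Manufacturing Inc.
Chain via Pinebrook Shipping BV → Wildmere Textiles S.p.A. (R2): 84% × 77% × 23% = 14.8764% of Highfield Manufacturing Inc.
Direct interest in Highfield Manufacturing Inc: 23%.
Aggregating (R3): 2.9952% + 14.8764% + 23% = 40.8716%.
40.8716% exceeds the 5% threshold, so Yuki is a related party to Highfield Manufacturing Inc.

Yes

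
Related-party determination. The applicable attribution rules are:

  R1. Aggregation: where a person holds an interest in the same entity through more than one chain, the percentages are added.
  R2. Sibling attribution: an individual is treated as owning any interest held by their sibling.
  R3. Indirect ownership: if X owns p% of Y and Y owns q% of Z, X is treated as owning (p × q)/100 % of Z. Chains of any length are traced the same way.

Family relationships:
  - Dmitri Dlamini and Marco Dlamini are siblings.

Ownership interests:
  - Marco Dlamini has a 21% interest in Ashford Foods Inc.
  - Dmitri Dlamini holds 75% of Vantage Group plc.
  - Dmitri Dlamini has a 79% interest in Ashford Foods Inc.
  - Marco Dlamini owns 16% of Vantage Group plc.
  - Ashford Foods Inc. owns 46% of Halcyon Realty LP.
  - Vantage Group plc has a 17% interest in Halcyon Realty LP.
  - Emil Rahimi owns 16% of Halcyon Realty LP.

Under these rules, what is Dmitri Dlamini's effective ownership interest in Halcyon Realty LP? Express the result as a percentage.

61.47%

By sibling attribution (R2), Dmitri Dlamini is treated as also owning Marco Dlamini's interest in Ashford Foods Inc, giving 79% + 21% = 100%.
By sibling attribution (R2), Dmitri Dlamini is treated as also owning Marco Dlamini's interest in Vantage Group plc, giving 75% + 16% = 91%.
Chain via Ashford Foods Inc. (R3): 100% × 46% = 46% of Halcyon Realty LP.
Chain via Vantage Group plc (R3): 91% × 17% = 15.47% of Halcyon Realty LP.
Aggregating (R1): 46% + 15.47% = 61.47%.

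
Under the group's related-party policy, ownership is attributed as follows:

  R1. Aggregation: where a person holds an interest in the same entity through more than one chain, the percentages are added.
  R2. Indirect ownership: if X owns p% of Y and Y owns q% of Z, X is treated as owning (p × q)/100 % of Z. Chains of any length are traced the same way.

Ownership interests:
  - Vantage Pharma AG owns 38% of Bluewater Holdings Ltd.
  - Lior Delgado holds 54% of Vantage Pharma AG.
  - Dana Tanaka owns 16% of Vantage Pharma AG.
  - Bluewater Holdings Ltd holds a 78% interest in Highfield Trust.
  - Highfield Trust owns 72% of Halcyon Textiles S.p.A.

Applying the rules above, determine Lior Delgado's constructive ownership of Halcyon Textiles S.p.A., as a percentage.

11.524032%

Chain via Vantage Pharma AG → Bluewater Holdings Ltd → Highfield Trust (R2): 54% × 38% × 78% × 72% = 11.524032% of Halcyon Textiles S.p.A.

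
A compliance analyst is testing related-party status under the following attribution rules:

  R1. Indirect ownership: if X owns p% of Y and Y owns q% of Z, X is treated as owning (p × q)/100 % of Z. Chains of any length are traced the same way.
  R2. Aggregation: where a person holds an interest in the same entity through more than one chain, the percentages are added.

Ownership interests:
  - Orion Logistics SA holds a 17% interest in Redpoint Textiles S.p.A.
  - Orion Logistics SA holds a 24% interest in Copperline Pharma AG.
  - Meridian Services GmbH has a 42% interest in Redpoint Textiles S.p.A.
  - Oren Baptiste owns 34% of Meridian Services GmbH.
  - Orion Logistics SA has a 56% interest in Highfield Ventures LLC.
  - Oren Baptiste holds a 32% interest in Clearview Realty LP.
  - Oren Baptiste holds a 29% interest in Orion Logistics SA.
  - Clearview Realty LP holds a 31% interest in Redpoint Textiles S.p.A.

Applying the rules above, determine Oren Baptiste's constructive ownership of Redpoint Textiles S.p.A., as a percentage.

29.13%

Chain via Clearview Realty LP (R1): 32% × 31% = 9.92% of Redpoint Textiles S.p.A.
Chain via Orion Logistics SA (R1): 29% × 17% = 4.93% of Redpoint Textiles S.p.A.
Chain via Meridian Services GmbH (R1): 34% × 42% = 14.28% of Redpoint Textiles S.p.A.
Aggregating (R2): 9.92% + 4.93% + 14.28% = 29.13%.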